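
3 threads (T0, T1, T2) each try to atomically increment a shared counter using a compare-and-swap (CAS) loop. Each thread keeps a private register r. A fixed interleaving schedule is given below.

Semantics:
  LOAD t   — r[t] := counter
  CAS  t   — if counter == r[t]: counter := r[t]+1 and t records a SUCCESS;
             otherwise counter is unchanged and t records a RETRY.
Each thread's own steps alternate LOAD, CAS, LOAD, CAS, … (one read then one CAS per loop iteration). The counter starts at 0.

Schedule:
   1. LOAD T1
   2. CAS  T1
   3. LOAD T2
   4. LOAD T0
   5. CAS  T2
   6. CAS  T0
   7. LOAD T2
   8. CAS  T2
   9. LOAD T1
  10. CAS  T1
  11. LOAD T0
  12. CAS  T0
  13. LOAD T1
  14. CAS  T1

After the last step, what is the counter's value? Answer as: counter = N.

counter = 6

T1 LOAD — after: cnt=0, r=0 — load
T1 CAS — after: cnt=1, r=0 — ok
T2 LOAD — after: cnt=1, r=1 — load
T0 LOAD — after: cnt=1, r=1 — load
T2 CAS — after: cnt=2, r=1 — ok
T0 CAS — after: cnt=2, r=1 — retry
T2 LOAD — after: cnt=2, r=2 — load
T2 CAS — after: cnt=3, r=2 — ok
T1 LOAD — after: cnt=3, r=3 — load
T1 CAS — after: cnt=4, r=3 — ok
T0 LOAD — after: cnt=4, r=4 — load
T0 CAS — after: cnt=5, r=4 — ok
T1 LOAD — after: cnt=5, r=5 — load
T1 CAS — after: cnt=6, r=5 — ok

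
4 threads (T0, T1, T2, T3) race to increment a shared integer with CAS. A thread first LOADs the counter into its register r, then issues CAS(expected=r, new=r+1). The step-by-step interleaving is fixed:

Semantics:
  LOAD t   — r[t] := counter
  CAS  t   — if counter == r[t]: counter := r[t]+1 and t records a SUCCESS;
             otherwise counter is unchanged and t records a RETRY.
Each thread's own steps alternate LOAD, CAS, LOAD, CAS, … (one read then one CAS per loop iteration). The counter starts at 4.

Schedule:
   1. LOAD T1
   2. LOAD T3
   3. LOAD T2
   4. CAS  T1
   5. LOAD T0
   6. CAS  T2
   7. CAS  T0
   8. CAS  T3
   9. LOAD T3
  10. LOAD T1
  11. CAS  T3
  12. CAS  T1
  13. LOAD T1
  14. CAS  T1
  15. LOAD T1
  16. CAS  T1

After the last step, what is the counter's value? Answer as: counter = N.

step 1: T1 LOAD ⇒ load; ctr=4 reg=4
step 2: T3 LOAD ⇒ load; ctr=4 reg=4
step 3: T2 LOAD ⇒ load; ctr=4 reg=4
step 4: T1 CAS ⇒ ok; ctr=5 reg=4
step 5: T0 LOAD ⇒ load; ctr=5 reg=5
step 6: T2 CAS ⇒ retry; ctr=5 reg=4
step 7: T0 CAS ⇒ ok; ctr=6 reg=5
step 8: T3 CAS ⇒ retry; ctr=6 reg=4
step 9: T3 LOAD ⇒ load; ctr=6 reg=6
step 10: T1 LOAD ⇒ load; ctr=6 reg=6
step 11: T3 CAS ⇒ ok; ctr=7 reg=6
step 12: T1 CAS ⇒ retry; ctr=7 reg=6
step 13: T1 LOAD ⇒ load; ctr=7 reg=7
step 14: T1 CAS ⇒ ok; ctr=8 reg=7
step 15: T1 LOAD ⇒ load; ctr=8 reg=8
step 16: T1 CAS ⇒ ok; ctr=9 reg=8

counter = 9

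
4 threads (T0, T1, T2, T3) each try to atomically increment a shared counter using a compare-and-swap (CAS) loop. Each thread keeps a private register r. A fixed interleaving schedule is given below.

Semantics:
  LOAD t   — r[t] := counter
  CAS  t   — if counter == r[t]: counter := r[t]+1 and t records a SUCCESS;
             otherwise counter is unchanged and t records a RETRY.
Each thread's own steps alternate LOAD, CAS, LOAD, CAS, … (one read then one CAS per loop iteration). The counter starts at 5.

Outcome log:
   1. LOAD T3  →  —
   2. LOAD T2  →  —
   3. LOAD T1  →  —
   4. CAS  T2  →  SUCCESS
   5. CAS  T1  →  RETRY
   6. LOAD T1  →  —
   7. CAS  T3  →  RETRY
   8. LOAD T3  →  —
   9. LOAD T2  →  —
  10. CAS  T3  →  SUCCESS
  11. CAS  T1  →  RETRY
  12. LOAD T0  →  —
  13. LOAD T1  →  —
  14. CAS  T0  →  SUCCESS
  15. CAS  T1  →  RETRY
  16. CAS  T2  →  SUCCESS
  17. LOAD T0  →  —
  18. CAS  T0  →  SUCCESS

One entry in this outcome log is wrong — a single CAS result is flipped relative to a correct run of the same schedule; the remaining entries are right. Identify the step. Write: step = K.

step = 16

Correct run:
   1) LOAD T3:  M=5  r_T3=5
   2) LOAD T2:  M=5  r_T2=5
   3) LOAD T1:  M=5  r_T1=5
   4) CAS  T2:  M=6  r_T2=5 ✓
   5) CAS  T1:  M=6  r_T1=5 ✗
   6) LOAD T1:  M=6  r_T1=6
   7) CAS  T3:  M=6  r_T3=5 ✗
   8) LOAD T3:  M=6  r_T3=6
   9) LOAD T2:  M=6  r_T2=6
  10) CAS  T3:  M=7  r_T3=6 ✓
  11) CAS  T1:  M=7  r_T1=6 ✗
  12) LOAD T0:  M=7  r_T0=7
  13) LOAD T1:  M=7  r_T1=7
  14) CAS  T0:  M=8  r_T0=7 ✓
  15) CAS  T1:  M=8  r_T1=7 ✗
  16) CAS  T2:  M=8  r_T2=6 ✗
  17) LOAD T0:  M=8  r_T0=8
  18) CAS  T0:  M=9  r_T0=8 ✓
Flip is step 16.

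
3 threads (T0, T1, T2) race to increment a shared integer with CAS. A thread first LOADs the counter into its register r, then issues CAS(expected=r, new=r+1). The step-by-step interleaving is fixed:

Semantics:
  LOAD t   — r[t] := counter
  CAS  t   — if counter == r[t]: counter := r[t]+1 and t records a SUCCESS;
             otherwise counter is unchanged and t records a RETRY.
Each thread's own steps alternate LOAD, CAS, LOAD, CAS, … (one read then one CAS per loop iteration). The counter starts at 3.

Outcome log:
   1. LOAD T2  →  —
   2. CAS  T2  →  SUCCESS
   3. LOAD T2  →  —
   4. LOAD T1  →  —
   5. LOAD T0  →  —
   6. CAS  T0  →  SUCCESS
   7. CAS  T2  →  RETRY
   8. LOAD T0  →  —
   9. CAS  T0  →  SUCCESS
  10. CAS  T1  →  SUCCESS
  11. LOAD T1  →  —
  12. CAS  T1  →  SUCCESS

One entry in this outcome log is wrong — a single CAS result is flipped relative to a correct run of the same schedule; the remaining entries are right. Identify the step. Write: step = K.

step = 10

Correct run:
#1 T2 reads 3
#2 T2 CAS(3→4) writes; counter now 4
#3 T2 reads 4
#4 T1 reads 4
#5 T0 reads 4
#6 T0 CAS(4→5) writes; counter now 5
#7 T2 CAS(4→5) fails; counter now 5
#8 T0 reads 5
#9 T0 CAS(5→6) writes; counter now 6
#10 T1 CAS(4→5) fails; counter now 6
#11 T1 reads 6
#12 T1 CAS(6→7) writes; counter now 7
Mismatch at 10.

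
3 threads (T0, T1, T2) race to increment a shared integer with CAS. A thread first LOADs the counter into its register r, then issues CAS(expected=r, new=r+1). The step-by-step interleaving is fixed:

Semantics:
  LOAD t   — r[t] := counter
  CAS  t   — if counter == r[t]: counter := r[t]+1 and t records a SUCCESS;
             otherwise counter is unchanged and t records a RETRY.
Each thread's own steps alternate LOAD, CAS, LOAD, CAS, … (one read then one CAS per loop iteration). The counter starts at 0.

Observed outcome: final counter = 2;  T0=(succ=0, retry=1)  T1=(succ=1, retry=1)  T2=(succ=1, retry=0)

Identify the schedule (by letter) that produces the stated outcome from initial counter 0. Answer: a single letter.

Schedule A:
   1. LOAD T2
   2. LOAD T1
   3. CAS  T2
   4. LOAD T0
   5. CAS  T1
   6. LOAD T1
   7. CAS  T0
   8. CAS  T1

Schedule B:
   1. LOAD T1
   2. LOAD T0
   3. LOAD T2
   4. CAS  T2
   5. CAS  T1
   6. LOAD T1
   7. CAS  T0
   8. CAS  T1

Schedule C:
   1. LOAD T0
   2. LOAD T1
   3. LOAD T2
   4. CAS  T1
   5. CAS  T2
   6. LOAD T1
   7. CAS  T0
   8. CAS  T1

B

Simulating candidate B:
#1 T1 reads 0
#2 T0 reads 0
#3 T2 reads 0
#4 T2 CAS(0→1) writes; counter now 1
#5 T1 CAS(0→1) fails; counter now 1
#6 T1 reads 1
#7 T0 CAS(0→1) fails; counter now 1
#8 T1 CAS(1→2) writes; counter now 2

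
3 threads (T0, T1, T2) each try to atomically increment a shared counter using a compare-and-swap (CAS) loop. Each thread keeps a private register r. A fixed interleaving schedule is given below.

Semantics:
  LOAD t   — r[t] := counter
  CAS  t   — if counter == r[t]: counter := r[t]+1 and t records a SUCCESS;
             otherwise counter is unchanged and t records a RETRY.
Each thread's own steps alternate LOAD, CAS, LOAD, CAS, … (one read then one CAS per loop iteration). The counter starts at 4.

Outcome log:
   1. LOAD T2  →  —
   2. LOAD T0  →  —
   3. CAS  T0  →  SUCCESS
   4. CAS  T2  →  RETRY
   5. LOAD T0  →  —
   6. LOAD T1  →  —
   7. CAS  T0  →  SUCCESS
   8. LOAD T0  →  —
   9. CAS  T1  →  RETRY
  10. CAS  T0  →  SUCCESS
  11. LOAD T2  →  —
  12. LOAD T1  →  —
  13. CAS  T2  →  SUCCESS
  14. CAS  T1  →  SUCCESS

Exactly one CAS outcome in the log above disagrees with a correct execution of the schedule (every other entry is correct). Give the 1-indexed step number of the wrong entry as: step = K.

Correct run:
step 1: T2 LOAD ⇒ load; ctr=4 reg=4
step 2: T0 LOAD ⇒ load; ctr=4 reg=4
step 3: T0 CAS ⇒ ok; ctr=5 reg=4
step 4: T2 CAS ⇒ retry; ctr=5 reg=4
step 5: T0 LOAD ⇒ load; ctr=5 reg=5
step 6: T1 LOAD ⇒ load; ctr=5 reg=5
step 7: T0 CAS ⇒ ok; ctr=6 reg=5
step 8: T0 LOAD ⇒ load; ctr=6 reg=6
step 9: T1 CAS ⇒ retry; ctr=6 reg=5
step 10: T0 CAS ⇒ ok; ctr=7 reg=6
step 11: T2 LOAD ⇒ load; ctr=7 reg=7
step 12: T1 LOAD ⇒ load; ctr=7 reg=7
step 13: T2 CAS ⇒ ok; ctr=8 reg=7
step 14: T1 CAS ⇒ retry; ctr=8 reg=7
Flip is step 14.

step = 14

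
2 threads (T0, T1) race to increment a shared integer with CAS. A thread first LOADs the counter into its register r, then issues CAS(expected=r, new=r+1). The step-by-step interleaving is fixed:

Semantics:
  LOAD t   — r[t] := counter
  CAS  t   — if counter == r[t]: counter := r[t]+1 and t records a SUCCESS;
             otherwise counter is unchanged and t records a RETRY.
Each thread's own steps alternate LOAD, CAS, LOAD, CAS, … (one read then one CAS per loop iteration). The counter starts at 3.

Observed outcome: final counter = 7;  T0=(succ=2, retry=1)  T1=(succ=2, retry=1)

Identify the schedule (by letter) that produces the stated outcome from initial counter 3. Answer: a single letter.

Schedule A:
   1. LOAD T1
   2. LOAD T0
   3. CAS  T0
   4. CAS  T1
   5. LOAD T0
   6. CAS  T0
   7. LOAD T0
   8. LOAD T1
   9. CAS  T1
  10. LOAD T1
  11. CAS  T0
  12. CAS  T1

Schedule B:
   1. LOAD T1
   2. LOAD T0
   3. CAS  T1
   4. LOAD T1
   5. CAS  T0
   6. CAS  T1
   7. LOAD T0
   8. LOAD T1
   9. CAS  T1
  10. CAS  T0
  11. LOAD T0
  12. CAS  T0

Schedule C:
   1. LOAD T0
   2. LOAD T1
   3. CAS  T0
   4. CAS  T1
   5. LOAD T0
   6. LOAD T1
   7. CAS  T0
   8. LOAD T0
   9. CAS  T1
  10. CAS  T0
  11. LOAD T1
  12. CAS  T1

Tracing schedule A:
1. LOAD T1 → mem=3 r[T1]=3 [LOAD]
2. LOAD T0 → mem=3 r[T0]=3 [LOAD]
3. CAS T0 → mem=4 r[T0]=3 [OK]
4. CAS T1 → mem=4 r[T1]=3 [RETRY]
5. LOAD T0 → mem=4 r[T0]=4 [LOAD]
6. CAS T0 → mem=5 r[T0]=4 [OK]
7. LOAD T0 → mem=5 r[T0]=5 [LOAD]
8. LOAD T1 → mem=5 r[T1]=5 [LOAD]
9. CAS T1 → mem=6 r[T1]=5 [OK]
10. LOAD T1 → mem=6 r[T1]=6 [LOAD]
11. CAS T0 → mem=6 r[T0]=5 [RETRY]
12. CAS T1 → mem=7 r[T1]=6 [OK]

A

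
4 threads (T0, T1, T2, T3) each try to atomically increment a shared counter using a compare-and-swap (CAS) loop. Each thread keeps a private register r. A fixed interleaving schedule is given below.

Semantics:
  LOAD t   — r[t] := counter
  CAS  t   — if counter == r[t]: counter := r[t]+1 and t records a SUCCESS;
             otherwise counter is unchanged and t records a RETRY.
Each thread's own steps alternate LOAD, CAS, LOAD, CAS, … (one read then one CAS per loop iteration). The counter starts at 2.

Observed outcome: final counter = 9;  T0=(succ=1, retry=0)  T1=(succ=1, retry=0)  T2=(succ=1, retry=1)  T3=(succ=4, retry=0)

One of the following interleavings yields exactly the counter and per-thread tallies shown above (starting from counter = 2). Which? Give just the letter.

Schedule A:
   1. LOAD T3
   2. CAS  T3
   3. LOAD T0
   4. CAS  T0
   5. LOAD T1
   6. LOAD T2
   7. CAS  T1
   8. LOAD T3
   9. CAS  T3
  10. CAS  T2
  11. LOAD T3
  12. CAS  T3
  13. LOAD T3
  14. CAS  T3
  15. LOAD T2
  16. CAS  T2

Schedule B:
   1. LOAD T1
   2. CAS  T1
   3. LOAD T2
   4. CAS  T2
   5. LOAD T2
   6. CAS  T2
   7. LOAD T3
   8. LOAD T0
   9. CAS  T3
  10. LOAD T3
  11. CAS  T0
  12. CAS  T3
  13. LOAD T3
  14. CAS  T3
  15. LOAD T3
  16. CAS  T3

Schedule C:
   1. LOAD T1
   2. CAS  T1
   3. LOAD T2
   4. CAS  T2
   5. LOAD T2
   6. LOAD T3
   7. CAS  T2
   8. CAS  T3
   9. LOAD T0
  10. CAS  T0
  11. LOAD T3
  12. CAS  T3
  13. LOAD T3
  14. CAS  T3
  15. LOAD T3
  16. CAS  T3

Tracing schedule A:
   1) LOAD T3:  M=2  r_T3=2
   2) CAS  T3:  M=3  r_T3=2 ✓
   3) LOAD T0:  M=3  r_T0=3
   4) CAS  T0:  M=4  r_T0=3 ✓
   5) LOAD T1:  M=4  r_T1=4
   6) LOAD T2:  M=4  r_T2=4
   7) CAS  T1:  M=5  r_T1=4 ✓
   8) LOAD T3:  M=5  r_T3=5
   9) CAS  T3:  M=6  r_T3=5 ✓
  10) CAS  T2:  M=6  r_T2=4 ✗
  11) LOAD T3:  M=6  r_T3=6
  12) CAS  T3:  M=7  r_T3=6 ✓
  13) LOAD T3:  M=7  r_T3=7
  14) CAS  T3:  M=8  r_T3=7 ✓
  15) LOAD T2:  M=8  r_T2=8
  16) CAS  T2:  M=9  r_T2=8 ✓

A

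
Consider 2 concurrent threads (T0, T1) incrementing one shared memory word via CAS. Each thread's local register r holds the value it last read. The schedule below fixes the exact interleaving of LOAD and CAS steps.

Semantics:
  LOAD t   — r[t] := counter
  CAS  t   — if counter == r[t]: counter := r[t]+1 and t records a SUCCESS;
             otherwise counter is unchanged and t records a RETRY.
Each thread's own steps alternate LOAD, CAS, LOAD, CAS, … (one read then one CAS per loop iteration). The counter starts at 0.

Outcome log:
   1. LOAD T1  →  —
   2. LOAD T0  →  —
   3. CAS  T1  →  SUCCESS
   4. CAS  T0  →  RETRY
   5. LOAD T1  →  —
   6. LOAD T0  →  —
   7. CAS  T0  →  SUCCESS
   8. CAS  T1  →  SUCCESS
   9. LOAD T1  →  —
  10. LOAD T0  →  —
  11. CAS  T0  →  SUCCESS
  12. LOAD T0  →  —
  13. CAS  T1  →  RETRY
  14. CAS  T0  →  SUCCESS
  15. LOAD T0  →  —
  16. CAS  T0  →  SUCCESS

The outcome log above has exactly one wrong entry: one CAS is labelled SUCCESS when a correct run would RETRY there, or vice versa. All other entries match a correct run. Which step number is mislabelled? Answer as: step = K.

step = 8

Reference trace:
step 1: T1 LOAD ⇒ load; ctr=0 reg=0
step 2: T0 LOAD ⇒ load; ctr=0 reg=0
step 3: T1 CAS ⇒ ok; ctr=1 reg=0
step 4: T0 CAS ⇒ retry; ctr=1 reg=0
step 5: T1 LOAD ⇒ load; ctr=1 reg=1
step 6: T0 LOAD ⇒ load; ctr=1 reg=1
step 7: T0 CAS ⇒ ok; ctr=2 reg=1
step 8: T1 CAS ⇒ retry; ctr=2 reg=1
step 9: T1 LOAD ⇒ load; ctr=2 reg=2
step 10: T0 LOAD ⇒ load; ctr=2 reg=2
step 11: T0 CAS ⇒ ok; ctr=3 reg=2
step 12: T0 LOAD ⇒ load; ctr=3 reg=3
step 13: T1 CAS ⇒ retry; ctr=3 reg=2
step 14: T0 CAS ⇒ ok; ctr=4 reg=3
step 15: T0 LOAD ⇒ load; ctr=4 reg=4
step 16: T0 CAS ⇒ ok; ctr=5 reg=4
Mismatch at 8.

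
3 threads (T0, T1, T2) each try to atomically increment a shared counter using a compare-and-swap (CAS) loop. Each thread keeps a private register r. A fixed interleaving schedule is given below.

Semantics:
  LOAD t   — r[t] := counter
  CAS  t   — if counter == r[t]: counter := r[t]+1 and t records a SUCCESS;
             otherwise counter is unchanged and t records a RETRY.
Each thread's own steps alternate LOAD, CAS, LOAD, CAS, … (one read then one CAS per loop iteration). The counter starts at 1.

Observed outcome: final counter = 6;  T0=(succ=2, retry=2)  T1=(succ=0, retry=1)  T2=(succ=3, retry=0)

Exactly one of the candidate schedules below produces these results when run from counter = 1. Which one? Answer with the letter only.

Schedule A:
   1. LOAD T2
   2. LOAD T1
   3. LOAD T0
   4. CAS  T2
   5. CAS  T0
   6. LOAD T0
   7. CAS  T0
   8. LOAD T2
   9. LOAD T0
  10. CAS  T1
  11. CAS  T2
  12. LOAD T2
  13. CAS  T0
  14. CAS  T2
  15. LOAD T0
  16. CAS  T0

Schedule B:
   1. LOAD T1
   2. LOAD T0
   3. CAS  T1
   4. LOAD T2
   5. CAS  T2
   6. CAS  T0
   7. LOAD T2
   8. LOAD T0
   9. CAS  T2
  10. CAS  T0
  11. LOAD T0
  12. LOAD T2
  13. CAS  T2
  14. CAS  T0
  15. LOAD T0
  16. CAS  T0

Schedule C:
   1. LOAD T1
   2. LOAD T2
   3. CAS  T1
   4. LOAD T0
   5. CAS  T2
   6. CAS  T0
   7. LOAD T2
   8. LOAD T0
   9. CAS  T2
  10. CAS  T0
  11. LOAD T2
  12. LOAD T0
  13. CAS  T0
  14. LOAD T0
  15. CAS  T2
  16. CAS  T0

A

Tracing schedule A:
step 1: T2 LOAD ⇒ load; ctr=1 reg=1
step 2: T1 LOAD ⇒ load; ctr=1 reg=1
step 3: T0 LOAD ⇒ load; ctr=1 reg=1
step 4: T2 CAS ⇒ ok; ctr=2 reg=1
step 5: T0 CAS ⇒ retry; ctr=2 reg=1
step 6: T0 LOAD ⇒ load; ctr=2 reg=2
step 7: T0 CAS ⇒ ok; ctr=3 reg=2
step 8: T2 LOAD ⇒ load; ctr=3 reg=3
step 9: T0 LOAD ⇒ load; ctr=3 reg=3
step 10: T1 CAS ⇒ retry; ctr=3 reg=1
step 11: T2 CAS ⇒ ok; ctr=4 reg=3
step 12: T2 LOAD ⇒ load; ctr=4 reg=4
step 13: T0 CAS ⇒ retry; ctr=4 reg=3
step 14: T2 CAS ⇒ ok; ctr=5 reg=4
step 15: T0 LOAD ⇒ load; ctr=5 reg=5
step 16: T0 CAS ⇒ ok; ctr=6 reg=5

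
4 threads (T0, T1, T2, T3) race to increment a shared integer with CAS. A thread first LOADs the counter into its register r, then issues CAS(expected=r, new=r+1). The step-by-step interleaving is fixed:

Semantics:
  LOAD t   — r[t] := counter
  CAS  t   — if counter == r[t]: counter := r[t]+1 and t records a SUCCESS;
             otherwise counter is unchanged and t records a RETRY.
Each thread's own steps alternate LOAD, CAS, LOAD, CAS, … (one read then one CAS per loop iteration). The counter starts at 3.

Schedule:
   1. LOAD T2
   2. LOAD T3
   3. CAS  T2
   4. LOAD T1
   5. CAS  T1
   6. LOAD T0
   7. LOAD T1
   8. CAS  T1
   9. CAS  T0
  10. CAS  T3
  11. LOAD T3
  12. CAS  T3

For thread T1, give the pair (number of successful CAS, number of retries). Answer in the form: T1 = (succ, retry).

T1 = (2, 0)

   1) LOAD T2:  M=3  r_T2=3
   2) LOAD T3:  M=3  r_T3=3
   3) CAS  T2:  M=4  r_T2=3 ✓
   4) LOAD T1:  M=4  r_T1=4
   5) CAS  T1:  M=5  r_T1=4 ✓
   6) LOAD T0:  M=5  r_T0=5
   7) LOAD T1:  M=5  r_T1=5
   8) CAS  T1:  M=6  r_T1=5 ✓
   9) CAS  T0:  M=6  r_T0=5 ✗
  10) CAS  T3:  M=6  r_T3=3 ✗
  11) LOAD T3:  M=6  r_T3=6
  12) CAS  T3:  M=7  r_T3=6 ✓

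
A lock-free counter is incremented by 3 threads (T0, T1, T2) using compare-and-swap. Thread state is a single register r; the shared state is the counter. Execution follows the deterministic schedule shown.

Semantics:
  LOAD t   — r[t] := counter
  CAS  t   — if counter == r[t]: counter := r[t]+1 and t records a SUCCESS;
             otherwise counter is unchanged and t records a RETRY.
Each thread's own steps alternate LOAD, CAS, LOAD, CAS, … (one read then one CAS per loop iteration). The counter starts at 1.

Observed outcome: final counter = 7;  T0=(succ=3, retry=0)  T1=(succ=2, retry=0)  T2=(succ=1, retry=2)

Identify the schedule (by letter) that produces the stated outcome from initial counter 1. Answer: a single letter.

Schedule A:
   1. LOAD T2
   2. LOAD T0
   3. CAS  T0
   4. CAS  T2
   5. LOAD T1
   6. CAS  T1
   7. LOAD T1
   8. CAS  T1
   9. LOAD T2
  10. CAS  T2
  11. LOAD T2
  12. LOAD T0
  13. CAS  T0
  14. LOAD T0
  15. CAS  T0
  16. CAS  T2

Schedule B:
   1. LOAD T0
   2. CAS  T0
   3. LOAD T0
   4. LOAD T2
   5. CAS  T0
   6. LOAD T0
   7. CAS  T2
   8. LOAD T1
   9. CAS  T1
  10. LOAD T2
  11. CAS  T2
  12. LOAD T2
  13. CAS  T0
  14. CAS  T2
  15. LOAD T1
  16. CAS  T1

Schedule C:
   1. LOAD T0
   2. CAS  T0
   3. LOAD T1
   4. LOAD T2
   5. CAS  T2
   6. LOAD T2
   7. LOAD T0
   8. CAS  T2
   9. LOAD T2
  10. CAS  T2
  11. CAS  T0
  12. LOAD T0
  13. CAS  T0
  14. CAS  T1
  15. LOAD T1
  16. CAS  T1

Run A:
#1 T2 reads 1
#2 T0 reads 1
#3 T0 CAS(1→2) writes; counter now 2
#4 T2 CAS(1→2) fails; counter now 2
#5 T1 reads 2
#6 T1 CAS(2→3) writes; counter now 3
#7 T1 reads 3
#8 T1 CAS(3→4) writes; counter now 4
#9 T2 reads 4
#10 T2 CAS(4→5) writes; counter now 5
#11 T2 reads 5
#12 T0 reads 5
#13 T0 CAS(5→6) writes; counter now 6
#14 T0 reads 6
#15 T0 CAS(6→7) writes; counter now 7
#16 T2 CAS(5→6) fails; counter now 7

A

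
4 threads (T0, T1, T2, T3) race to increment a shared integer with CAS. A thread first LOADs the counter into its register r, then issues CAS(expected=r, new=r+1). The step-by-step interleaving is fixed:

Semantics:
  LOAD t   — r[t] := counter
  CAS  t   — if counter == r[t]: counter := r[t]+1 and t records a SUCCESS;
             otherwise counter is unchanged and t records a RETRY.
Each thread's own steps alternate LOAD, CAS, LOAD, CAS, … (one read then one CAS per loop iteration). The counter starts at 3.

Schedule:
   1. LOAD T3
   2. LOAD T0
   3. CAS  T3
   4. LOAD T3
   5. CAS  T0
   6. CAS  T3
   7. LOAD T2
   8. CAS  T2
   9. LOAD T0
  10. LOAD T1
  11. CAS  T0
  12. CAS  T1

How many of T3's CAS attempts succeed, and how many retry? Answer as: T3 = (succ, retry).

T3 LOAD — after: cnt=3, r=3 — load
T0 LOAD — after: cnt=3, r=3 — load
T3 CAS — after: cnt=4, r=3 — ok
T3 LOAD — after: cnt=4, r=4 — load
T0 CAS — after: cnt=4, r=3 — retry
T3 CAS — after: cnt=5, r=4 — ok
T2 LOAD — after: cnt=5, r=5 — load
T2 CAS — after: cnt=6, r=5 — ok
T0 LOAD — after: cnt=6, r=6 — load
T1 LOAD — after: cnt=6, r=6 — load
T0 CAS — after: cnt=7, r=6 — ok
T1 CAS — after: cnt=7, r=6 — retry

T3 = (2, 0)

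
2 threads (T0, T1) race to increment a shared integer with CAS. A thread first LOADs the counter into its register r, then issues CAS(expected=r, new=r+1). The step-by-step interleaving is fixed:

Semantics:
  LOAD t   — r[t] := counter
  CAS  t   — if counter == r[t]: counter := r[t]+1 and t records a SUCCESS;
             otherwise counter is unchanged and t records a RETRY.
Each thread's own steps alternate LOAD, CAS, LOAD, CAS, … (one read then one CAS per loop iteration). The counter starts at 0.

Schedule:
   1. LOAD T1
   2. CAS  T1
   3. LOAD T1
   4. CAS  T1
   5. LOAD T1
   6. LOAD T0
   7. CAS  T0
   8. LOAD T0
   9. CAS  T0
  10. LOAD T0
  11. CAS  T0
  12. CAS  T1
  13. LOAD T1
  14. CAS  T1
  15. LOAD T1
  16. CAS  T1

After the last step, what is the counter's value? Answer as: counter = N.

T1 LOAD — after: cnt=0, r=0 — load
T1 CAS — after: cnt=1, r=0 — ok
T1 LOAD — after: cnt=1, r=1 — load
T1 CAS — after: cnt=2, r=1 — ok
T1 LOAD — after: cnt=2, r=2 — load
T0 LOAD — after: cnt=2, r=2 — load
T0 CAS — after: cnt=3, r=2 — ok
T0 LOAD — after: cnt=3, r=3 — load
T0 CAS — after: cnt=4, r=3 — ok
T0 LOAD — after: cnt=4, r=4 — load
T0 CAS — after: cnt=5, r=4 — ok
T1 CAS — after: cnt=5, r=2 — retry
T1 LOAD — after: cnt=5, r=5 — load
T1 CAS — after: cnt=6, r=5 — ok
T1 LOAD — after: cnt=6, r=6 — load
T1 CAS — after: cnt=7, r=6 — ok

counter = 7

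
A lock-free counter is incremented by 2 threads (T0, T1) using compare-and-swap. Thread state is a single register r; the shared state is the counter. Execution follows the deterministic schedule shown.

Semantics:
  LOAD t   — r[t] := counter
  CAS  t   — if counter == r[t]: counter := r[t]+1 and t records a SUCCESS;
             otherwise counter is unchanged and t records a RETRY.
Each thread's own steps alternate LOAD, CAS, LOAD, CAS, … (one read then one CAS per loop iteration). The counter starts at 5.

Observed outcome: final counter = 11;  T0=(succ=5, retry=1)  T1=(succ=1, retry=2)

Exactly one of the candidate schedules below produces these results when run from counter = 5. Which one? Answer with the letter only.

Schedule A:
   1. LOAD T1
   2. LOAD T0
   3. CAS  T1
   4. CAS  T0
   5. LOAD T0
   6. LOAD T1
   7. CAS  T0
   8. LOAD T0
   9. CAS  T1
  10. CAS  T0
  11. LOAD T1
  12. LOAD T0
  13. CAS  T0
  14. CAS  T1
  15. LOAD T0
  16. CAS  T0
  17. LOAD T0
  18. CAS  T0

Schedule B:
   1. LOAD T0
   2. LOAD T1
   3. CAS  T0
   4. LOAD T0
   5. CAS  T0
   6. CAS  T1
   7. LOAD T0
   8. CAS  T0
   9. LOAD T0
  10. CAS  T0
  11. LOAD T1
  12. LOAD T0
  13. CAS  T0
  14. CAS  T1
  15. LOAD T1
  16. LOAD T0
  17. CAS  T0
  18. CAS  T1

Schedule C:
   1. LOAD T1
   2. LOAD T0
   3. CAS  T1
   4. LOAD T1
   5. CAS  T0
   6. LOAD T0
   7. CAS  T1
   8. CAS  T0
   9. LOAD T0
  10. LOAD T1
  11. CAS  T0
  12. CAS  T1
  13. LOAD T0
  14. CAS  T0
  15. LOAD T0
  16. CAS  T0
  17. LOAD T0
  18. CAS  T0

Simulating candidate A:
1. LOAD T1 → mem=5 r[T1]=5 [LOAD]
2. LOAD T0 → mem=5 r[T0]=5 [LOAD]
3. CAS T1 → mem=6 r[T1]=5 [OK]
4. CAS T0 → mem=6 r[T0]=5 [RETRY]
5. LOAD T0 → mem=6 r[T0]=6 [LOAD]
6. LOAD T1 → mem=6 r[T1]=6 [LOAD]
7. CAS T0 → mem=7 r[T0]=6 [OK]
8. LOAD T0 → mem=7 r[T0]=7 [LOAD]
9. CAS T1 → mem=7 r[T1]=6 [RETRY]
10. CAS T0 → mem=8 r[T0]=7 [OK]
11. LOAD T1 → mem=8 r[T1]=8 [LOAD]
12. LOAD T0 → mem=8 r[T0]=8 [LOAD]
13. CAS T0 → mem=9 r[T0]=8 [OK]
14. CAS T1 → mem=9 r[T1]=8 [RETRY]
15. LOAD T0 → mem=9 r[T0]=9 [LOAD]
16. CAS T0 → mem=10 r[T0]=9 [OK]
17. LOAD T0 → mem=10 r[T0]=10 [LOAD]
18. CAS T0 → mem=11 r[T0]=10 [OK]

A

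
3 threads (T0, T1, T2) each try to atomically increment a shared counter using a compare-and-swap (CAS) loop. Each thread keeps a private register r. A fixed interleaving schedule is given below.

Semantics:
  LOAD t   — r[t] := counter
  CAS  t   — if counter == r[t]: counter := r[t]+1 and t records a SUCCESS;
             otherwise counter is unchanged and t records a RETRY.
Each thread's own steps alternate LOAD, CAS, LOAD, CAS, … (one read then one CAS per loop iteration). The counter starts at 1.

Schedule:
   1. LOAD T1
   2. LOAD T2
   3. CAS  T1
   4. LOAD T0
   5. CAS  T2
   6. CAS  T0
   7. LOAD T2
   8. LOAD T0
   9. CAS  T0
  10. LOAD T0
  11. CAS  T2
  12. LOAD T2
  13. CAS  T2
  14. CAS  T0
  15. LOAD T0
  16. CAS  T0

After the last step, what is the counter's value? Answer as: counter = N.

counter = 6

[1] T1.load  rd  (counter 1, T1.r 1)
[2] T2.load  rd  (counter 1, T2.r 1)
[3] T1.cas  hit  (counter 2, T1.r 1)
[4] T0.load  rd  (counter 2, T0.r 2)
[5] T2.cas  miss  (counter 2, T2.r 1)
[6] T0.cas  hit  (counter 3, T0.r 2)
[7] T2.load  rd  (counter 3, T2.r 3)
[8] T0.load  rd  (counter 3, T0.r 3)
[9] T0.cas  hit  (counter 4, T0.r 3)
[10] T0.load  rd  (counter 4, T0.r 4)
[11] T2.cas  miss  (counter 4, T2.r 3)
[12] T2.load  rd  (counter 4, T2.r 4)
[13] T2.cas  hit  (counter 5, T2.r 4)
[14] T0.cas  miss  (counter 5, T0.r 4)
[15] T0.load  rd  (counter 5, T0.r 5)
[16] T0.cas  hit  (counter 6, T0.r 5)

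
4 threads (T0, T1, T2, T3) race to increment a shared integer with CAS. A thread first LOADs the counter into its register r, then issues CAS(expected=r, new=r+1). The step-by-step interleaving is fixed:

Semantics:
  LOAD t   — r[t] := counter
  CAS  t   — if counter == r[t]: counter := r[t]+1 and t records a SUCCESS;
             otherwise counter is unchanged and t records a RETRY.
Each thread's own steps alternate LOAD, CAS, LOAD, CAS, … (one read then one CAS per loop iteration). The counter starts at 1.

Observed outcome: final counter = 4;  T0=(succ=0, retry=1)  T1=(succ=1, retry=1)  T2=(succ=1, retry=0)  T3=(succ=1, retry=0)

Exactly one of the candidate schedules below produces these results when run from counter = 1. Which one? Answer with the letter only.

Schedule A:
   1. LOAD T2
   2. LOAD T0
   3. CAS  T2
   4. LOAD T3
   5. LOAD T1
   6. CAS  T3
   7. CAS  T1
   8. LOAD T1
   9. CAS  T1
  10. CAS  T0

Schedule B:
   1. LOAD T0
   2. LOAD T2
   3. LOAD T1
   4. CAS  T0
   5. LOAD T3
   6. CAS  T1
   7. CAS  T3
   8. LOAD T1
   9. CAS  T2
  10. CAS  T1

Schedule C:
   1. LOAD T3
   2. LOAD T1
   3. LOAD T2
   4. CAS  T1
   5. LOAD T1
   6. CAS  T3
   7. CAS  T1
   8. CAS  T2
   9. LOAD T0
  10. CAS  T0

Simulating candidate A:
T2 LOAD — after: cnt=1, r=1 — load
T0 LOAD — after: cnt=1, r=1 — load
T2 CAS — after: cnt=2, r=1 — ok
T3 LOAD — after: cnt=2, r=2 — load
T1 LOAD — after: cnt=2, r=2 — load
T3 CAS — after: cnt=3, r=2 — ok
T1 CAS — after: cnt=3, r=2 — retry
T1 LOAD — after: cnt=3, r=3 — load
T1 CAS — after: cnt=4, r=3 — ok
T0 CAS — after: cnt=4, r=1 — retry

A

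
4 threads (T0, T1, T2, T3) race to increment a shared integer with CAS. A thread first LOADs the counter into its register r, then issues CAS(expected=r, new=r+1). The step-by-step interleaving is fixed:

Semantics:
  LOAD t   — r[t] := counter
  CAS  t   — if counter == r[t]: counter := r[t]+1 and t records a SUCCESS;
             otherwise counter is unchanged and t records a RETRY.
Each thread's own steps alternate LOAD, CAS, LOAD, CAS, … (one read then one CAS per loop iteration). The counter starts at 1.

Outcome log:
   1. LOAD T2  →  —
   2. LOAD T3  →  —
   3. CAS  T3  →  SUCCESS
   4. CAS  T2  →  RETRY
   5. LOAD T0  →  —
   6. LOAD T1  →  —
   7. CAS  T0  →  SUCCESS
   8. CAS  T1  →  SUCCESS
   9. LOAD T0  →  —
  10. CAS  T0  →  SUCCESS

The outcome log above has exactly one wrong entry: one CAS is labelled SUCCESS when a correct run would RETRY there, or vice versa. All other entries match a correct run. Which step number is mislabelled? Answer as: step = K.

step = 8

Reference trace:
[1] T2.load  rd  (counter 1, T2.r 1)
[2] T3.load  rd  (counter 1, T3.r 1)
[3] T3.cas  hit  (counter 2, T3.r 1)
[4] T2.cas  miss  (counter 2, T2.r 1)
[5] T0.load  rd  (counter 2, T0.r 2)
[6] T1.load  rd  (counter 2, T1.r 2)
[7] T0.cas  hit  (counter 3, T0.r 2)
[8] T1.cas  miss  (counter 3, T1.r 2)
[9] T0.load  rd  (counter 3, T0.r 3)
[10] T0.cas  hit  (counter 4, T0.r 3)
Mismatch at 8.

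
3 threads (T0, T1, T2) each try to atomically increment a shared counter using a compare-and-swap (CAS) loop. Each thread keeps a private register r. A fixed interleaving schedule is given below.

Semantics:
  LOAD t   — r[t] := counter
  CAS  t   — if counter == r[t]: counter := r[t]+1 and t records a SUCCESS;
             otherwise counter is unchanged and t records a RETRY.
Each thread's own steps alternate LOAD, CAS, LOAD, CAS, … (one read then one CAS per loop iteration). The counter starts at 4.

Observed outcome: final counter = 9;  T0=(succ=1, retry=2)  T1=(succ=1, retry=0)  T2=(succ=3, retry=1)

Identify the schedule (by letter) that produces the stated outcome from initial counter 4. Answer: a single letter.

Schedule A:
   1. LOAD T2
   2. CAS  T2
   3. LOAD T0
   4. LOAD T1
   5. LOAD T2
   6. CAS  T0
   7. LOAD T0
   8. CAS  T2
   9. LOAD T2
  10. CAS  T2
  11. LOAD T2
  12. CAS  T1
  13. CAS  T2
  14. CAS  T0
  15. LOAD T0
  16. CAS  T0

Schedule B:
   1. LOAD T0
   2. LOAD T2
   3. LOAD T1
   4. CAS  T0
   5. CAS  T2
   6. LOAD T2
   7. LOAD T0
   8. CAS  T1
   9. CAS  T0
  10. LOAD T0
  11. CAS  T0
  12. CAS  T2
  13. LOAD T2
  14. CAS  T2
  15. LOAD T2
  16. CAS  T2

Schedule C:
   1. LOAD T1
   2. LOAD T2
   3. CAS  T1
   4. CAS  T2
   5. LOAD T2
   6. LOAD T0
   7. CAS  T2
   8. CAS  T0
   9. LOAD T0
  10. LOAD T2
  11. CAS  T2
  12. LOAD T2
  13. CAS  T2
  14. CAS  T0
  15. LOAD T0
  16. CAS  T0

Simulating candidate C:
1. LOAD T1 → mem=4 r[T1]=4 [LOAD]
2. LOAD T2 → mem=4 r[T2]=4 [LOAD]
3. CAS T1 → mem=5 r[T1]=4 [OK]
4. CAS T2 → mem=5 r[T2]=4 [RETRY]
5. LOAD T2 → mem=5 r[T2]=5 [LOAD]
6. LOAD T0 → mem=5 r[T0]=5 [LOAD]
7. CAS T2 → mem=6 r[T2]=5 [OK]
8. CAS T0 → mem=6 r[T0]=5 [RETRY]
9. LOAD T0 → mem=6 r[T0]=6 [LOAD]
10. LOAD T2 → mem=6 r[T2]=6 [LOAD]
11. CAS T2 → mem=7 r[T2]=6 [OK]
12. LOAD T2 → mem=7 r[T2]=7 [LOAD]
13. CAS T2 → mem=8 r[T2]=7 [OK]
14. CAS T0 → mem=8 r[T0]=6 [RETRY]
15. LOAD T0 → mem=8 r[T0]=8 [LOAD]
16. CAS T0 → mem=9 r[T0]=8 [OK]

C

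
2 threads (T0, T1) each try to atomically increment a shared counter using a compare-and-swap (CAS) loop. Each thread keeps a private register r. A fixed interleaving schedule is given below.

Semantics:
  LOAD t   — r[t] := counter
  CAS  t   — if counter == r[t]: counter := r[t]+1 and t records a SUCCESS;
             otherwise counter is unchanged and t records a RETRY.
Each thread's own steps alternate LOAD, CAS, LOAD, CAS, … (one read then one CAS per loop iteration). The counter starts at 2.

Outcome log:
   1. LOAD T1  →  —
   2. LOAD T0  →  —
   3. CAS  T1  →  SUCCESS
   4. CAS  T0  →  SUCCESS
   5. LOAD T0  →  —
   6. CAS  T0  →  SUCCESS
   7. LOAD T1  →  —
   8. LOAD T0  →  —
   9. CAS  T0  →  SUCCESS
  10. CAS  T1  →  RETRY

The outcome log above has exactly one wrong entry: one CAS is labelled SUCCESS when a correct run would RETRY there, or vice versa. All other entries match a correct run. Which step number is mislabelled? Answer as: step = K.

Re-executing:
#1 T1 reads 2
#2 T0 reads 2
#3 T1 CAS(2→3) writes; counter now 3
#4 T0 CAS(2→3) fails; counter now 3
#5 T0 reads 3
#6 T0 CAS(3→4) writes; counter now 4
#7 T1 reads 4
#8 T0 reads 4
#9 T0 CAS(4→5) writes; counter now 5
#10 T1 CAS(4→5) fails; counter now 5
Flip is step 4.

step = 4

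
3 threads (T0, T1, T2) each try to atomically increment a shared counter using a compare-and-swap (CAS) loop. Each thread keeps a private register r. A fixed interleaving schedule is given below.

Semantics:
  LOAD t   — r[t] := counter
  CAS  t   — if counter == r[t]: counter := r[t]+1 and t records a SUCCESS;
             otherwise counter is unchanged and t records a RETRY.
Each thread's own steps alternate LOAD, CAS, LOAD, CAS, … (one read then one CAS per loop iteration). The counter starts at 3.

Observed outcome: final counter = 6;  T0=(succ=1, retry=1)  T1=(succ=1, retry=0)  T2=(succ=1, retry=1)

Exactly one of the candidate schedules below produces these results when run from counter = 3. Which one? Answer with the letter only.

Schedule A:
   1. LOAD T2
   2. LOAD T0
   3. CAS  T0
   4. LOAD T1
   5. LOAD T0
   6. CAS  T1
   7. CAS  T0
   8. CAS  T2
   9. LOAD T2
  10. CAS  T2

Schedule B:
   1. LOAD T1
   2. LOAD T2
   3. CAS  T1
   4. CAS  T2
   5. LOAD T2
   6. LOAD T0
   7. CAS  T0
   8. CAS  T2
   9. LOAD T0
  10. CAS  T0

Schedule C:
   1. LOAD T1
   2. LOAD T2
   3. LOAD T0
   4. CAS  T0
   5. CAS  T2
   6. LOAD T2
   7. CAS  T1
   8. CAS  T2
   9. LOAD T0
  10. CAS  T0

Simulating candidate A:
step 1: T2 LOAD ⇒ load; ctr=3 reg=3
step 2: T0 LOAD ⇒ load; ctr=3 reg=3
step 3: T0 CAS ⇒ ok; ctr=4 reg=3
step 4: T1 LOAD ⇒ load; ctr=4 reg=4
step 5: T0 LOAD ⇒ load; ctr=4 reg=4
step 6: T1 CAS ⇒ ok; ctr=5 reg=4
step 7: T0 CAS ⇒ retry; ctr=5 reg=4
step 8: T2 CAS ⇒ retry; ctr=5 reg=3
step 9: T2 LOAD ⇒ load; ctr=5 reg=5
step 10: T2 CAS ⇒ ok; ctr=6 reg=5

A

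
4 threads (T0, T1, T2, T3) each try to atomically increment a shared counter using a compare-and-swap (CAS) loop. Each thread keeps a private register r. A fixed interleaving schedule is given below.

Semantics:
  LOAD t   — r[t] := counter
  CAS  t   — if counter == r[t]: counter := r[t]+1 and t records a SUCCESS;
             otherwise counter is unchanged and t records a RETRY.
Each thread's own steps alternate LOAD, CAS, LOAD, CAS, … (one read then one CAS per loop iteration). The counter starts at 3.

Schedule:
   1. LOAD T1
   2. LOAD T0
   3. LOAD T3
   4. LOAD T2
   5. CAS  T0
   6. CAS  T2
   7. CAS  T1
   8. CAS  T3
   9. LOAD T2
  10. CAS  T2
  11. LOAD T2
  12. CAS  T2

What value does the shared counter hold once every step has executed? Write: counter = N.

counter = 6

step 1: T1 LOAD ⇒ load; ctr=3 reg=3
step 2: T0 LOAD ⇒ load; ctr=3 reg=3
step 3: T3 LOAD ⇒ load; ctr=3 reg=3
step 4: T2 LOAD ⇒ load; ctr=3 reg=3
step 5: T0 CAS ⇒ ok; ctr=4 reg=3
step 6: T2 CAS ⇒ retry; ctr=4 reg=3
step 7: T1 CAS ⇒ retry; ctr=4 reg=3
step 8: T3 CAS ⇒ retry; ctr=4 reg=3
step 9: T2 LOAD ⇒ load; ctr=4 reg=4
step 10: T2 CAS ⇒ ok; ctr=5 reg=4
step 11: T2 LOAD ⇒ load; ctr=5 reg=5
step 12: T2 CAS ⇒ ok; ctr=6 reg=5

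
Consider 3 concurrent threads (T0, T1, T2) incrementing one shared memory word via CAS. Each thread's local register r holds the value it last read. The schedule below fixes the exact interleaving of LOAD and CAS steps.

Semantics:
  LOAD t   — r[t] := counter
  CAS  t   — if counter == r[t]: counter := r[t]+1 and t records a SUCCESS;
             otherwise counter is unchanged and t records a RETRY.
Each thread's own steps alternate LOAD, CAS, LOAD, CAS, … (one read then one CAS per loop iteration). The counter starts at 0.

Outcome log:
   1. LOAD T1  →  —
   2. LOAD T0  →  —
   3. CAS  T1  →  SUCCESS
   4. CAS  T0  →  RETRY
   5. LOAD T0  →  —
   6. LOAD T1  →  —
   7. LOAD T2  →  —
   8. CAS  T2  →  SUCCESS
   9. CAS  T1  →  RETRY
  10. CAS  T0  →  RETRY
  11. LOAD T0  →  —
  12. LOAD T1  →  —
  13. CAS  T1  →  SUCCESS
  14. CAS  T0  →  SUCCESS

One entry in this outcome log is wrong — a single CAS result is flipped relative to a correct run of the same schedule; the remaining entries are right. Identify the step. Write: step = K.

step = 14

Correct run:
T1 LOAD — after: cnt=0, r=0 — load
T0 LOAD — after: cnt=0, r=0 — load
T1 CAS — after: cnt=1, r=0 — ok
T0 CAS — after: cnt=1, r=0 — retry
T0 LOAD — after: cnt=1, r=1 — load
T1 LOAD — after: cnt=1, r=1 — load
T2 LOAD — after: cnt=1, r=1 — load
T2 CAS — after: cnt=2, r=1 — ok
T1 CAS — after: cnt=2, r=1 — retry
T0 CAS — after: cnt=2, r=1 — retry
T0 LOAD — after: cnt=2, r=2 — load
T1 LOAD — after: cnt=2, r=2 — load
T1 CAS — after: cnt=3, r=2 — ok
T0 CAS — after: cnt=3, r=2 — retry
Mismatch at 14.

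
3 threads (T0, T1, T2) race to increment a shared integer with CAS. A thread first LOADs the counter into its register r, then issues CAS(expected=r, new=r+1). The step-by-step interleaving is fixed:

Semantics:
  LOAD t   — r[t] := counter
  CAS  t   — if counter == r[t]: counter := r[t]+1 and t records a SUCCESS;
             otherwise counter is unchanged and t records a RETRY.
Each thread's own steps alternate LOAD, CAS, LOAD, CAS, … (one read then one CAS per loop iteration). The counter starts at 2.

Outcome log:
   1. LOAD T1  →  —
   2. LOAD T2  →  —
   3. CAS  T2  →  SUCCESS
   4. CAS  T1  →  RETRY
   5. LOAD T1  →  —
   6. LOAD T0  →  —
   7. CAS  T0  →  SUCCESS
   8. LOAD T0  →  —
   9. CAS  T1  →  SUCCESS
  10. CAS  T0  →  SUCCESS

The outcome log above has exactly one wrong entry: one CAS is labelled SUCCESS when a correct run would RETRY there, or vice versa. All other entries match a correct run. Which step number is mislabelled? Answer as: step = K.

step = 9

Re-executing:
#1 T1 reads 2
#2 T2 reads 2
#3 T2 CAS(2→3) writes; counter now 3
#4 T1 CAS(2→3) fails; counter now 3
#5 T1 reads 3
#6 T0 reads 3
#7 T0 CAS(3→4) writes; counter now 4
#8 T0 reads 4
#9 T1 CAS(3→4) fails; counter now 4
#10 T0 CAS(4→5) writes; counter now 5
Flip is step 9.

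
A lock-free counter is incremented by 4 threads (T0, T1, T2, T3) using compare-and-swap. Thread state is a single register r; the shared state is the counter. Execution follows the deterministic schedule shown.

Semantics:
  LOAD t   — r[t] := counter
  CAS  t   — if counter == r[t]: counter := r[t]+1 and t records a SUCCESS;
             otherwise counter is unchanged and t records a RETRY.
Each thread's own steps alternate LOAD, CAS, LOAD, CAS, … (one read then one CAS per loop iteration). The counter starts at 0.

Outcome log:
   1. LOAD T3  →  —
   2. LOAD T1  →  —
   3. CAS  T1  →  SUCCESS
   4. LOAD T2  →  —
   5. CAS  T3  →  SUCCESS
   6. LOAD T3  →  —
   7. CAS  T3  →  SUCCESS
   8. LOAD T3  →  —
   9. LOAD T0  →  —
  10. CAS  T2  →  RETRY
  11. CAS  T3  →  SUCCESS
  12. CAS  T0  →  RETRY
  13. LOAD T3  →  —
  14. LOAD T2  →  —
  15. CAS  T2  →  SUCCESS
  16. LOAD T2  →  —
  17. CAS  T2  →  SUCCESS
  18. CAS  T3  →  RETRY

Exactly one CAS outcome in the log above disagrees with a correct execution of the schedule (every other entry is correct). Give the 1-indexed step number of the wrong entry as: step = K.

Re-executing:
#1 T3 reads 0
#2 T1 reads 0
#3 T1 CAS(0→1) writes; counter now 1
#4 T2 reads 1
#5 T3 CAS(0→1) fails; counter now 1
#6 T3 reads 1
#7 T3 CAS(1→2) writes; counter now 2
#8 T3 reads 2
#9 T0 reads 2
#10 T2 CAS(1→2) fails; counter now 2
#11 T3 CAS(2→3) writes; counter now 3
#12 T0 CAS(2→3) fails; counter now 3
#13 T3 reads 3
#14 T2 reads 3
#15 T2 CAS(3→4) writes; counter now 4
#16 T2 reads 4
#17 T2 CAS(4→5) writes; counter now 5
#18 T3 CAS(3→4) fails; counter now 5
Flip is step 5.

step = 5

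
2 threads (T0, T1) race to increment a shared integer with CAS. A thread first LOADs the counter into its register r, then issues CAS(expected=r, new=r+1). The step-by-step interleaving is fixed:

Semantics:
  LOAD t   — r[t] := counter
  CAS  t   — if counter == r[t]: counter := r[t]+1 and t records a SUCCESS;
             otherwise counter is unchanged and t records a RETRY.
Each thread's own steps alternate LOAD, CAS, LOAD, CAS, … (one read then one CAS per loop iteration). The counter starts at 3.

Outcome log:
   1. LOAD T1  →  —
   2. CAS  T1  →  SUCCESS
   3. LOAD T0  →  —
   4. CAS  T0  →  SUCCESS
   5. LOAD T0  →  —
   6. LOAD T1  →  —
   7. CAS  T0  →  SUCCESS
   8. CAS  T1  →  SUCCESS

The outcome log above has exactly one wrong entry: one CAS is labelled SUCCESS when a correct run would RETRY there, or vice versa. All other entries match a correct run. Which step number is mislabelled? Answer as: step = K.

Reference trace:
step 1: T1 LOAD ⇒ load; ctr=3 reg=3
step 2: T1 CAS ⇒ ok; ctr=4 reg=3
step 3: T0 LOAD ⇒ load; ctr=4 reg=4
step 4: T0 CAS ⇒ ok; ctr=5 reg=4
step 5: T0 LOAD ⇒ load; ctr=5 reg=5
step 6: T1 LOAD ⇒ load; ctr=5 reg=5
step 7: T0 CAS ⇒ ok; ctr=6 reg=5
step 8: T1 CAS ⇒ retry; ctr=6 reg=5
Mismatch at 8.

step = 8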